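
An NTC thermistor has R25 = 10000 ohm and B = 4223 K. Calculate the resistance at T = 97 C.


NTC thermistor equation: Rt = R25 * exp(B * (1/T - 1/T25)).
T in Kelvin: 370.15 K, T25 = 298.15 K
1/T - 1/T25 = 1/370.15 - 1/298.15 = -0.00065241
B * (1/T - 1/T25) = 4223 * -0.00065241 = -2.7551
Rt = 10000 * exp(-2.7551) = 636.0 ohm

636.0 ohm


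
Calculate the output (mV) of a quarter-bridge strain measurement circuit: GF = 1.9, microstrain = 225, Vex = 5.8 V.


Quarter bridge output: Vout = (GF * epsilon * Vex) / 4.
Vout = (1.9 * 225e-6 * 5.8) / 4
Vout = 0.0024795 / 4 V
Vout = 0.00061987 V = 0.6199 mV

0.6199 mV


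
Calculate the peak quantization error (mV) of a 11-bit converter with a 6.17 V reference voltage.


The maximum quantization error is +/- LSB/2.
LSB = Vref / 2^n = 6.17 / 2048 = 0.0030127 V
Max error = LSB / 2 = 0.0030127 / 2 = 0.00150635 V
Max error = 1.5063 mV

1.5063 mV


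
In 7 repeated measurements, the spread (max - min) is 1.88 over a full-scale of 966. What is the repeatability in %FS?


Repeatability = (spread / full scale) * 100%.
R = (1.88 / 966) * 100
R = 0.195 %FS

0.195 %FS


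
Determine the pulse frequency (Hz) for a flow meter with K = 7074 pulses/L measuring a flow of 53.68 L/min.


Frequency = K * Q / 60 (converting L/min to L/s).
f = 7074 * 53.68 / 60
f = 379732.32 / 60
f = 6328.87 Hz

6328.87 Hz


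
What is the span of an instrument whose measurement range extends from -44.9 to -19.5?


Span = upper range - lower range.
Span = -19.5 - (-44.9)
Span = 25.4

25.4


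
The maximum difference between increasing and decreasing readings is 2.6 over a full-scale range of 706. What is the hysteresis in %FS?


Hysteresis = (max difference / full scale) * 100%.
H = (2.6 / 706) * 100
H = 0.368 %FS

0.368 %FS


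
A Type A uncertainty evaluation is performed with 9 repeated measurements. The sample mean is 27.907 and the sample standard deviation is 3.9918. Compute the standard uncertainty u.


The standard uncertainty for Type A evaluation is u = s / sqrt(n).
u = 3.9918 / sqrt(9)
u = 3.9918 / 3.0
u = 1.3306

1.3306


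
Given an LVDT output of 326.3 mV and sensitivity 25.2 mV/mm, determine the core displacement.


Displacement = Vout / sensitivity.
d = 326.3 / 25.2
d = 12.948 mm

12.948 mm


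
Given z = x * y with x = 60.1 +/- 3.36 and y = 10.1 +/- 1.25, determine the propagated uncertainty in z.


For a product z = x*y, the relative uncertainty is:
uz/z = sqrt((ux/x)^2 + (uy/y)^2)
Relative uncertainties: ux/x = 3.36/60.1 = 0.055907
uy/y = 1.25/10.1 = 0.123762
z = 60.1 * 10.1 = 607.0
uz = 607.0 * sqrt(0.055907^2 + 0.123762^2) = 82.434

82.434


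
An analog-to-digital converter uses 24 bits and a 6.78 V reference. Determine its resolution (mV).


The resolution (LSB) of an ADC is Vref / 2^n.
LSB = 6.78 / 2^24
LSB = 6.78 / 16777216
LSB = 4e-07 V = 0.00040412 mV

0.00040412 mV


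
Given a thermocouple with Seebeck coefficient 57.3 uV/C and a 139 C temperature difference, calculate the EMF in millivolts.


The thermocouple output V = sensitivity * dT.
V = 57.3 uV/C * 139 C
V = 7964.7 uV
V = 7.965 mV

7.965 mV


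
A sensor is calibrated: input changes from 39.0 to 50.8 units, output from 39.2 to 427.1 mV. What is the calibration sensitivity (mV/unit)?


Sensitivity = (y2 - y1) / (x2 - x1).
S = (427.1 - 39.2) / (50.8 - 39.0)
S = 387.9 / 11.8
S = 32.8729 mV/unit

32.8729 mV/unit


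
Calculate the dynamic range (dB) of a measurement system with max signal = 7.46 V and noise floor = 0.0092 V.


Dynamic range = 20 * log10(Vmax / Vnoise).
DR = 20 * log10(7.46 / 0.0092)
DR = 20 * log10(810.87)
DR = 58.18 dB

58.18 dB


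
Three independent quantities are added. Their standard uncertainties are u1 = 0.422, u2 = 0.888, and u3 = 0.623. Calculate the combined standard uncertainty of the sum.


For a sum of independent quantities, uc = sqrt(u1^2 + u2^2 + u3^2).
uc = sqrt(0.422^2 + 0.888^2 + 0.623^2)
uc = sqrt(0.178084 + 0.788544 + 0.388129)
uc = 1.1639

1.1639


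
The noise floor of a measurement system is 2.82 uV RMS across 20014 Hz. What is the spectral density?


Noise spectral density = Vrms / sqrt(BW).
NSD = 2.82 / sqrt(20014)
NSD = 2.82 / 141.4708
NSD = 0.0199 uV/sqrt(Hz)

0.0199 uV/sqrt(Hz)


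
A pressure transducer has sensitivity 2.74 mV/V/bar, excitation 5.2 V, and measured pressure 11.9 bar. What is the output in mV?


Output = sensitivity * Vex * P.
Vout = 2.74 * 5.2 * 11.9
Vout = 14.248 * 11.9
Vout = 169.55 mV

169.55 mV


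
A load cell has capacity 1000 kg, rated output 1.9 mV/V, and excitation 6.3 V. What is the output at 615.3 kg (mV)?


Vout = rated_output * Vex * (load / capacity).
Vout = 1.9 * 6.3 * (615.3 / 1000)
Vout = 1.9 * 6.3 * 0.6153
Vout = 7.365 mV

7.365 mV


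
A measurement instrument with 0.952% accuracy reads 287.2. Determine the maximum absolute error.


Absolute error = (accuracy% / 100) * reading.
Error = (0.952 / 100) * 287.2
Error = 0.00952 * 287.2
Error = 2.7341

2.7341


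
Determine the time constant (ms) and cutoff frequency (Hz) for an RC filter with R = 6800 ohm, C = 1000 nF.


Time constant: tau = R * C.
tau = 6800 * 1.00e-06 = 0.0068 s
tau = 6.8 ms
Cutoff frequency: fc = 1 / (2*pi*R*C).
fc = 1 / (2*pi*0.0068) = 23.41 Hz

tau = 6.8 ms, fc = 23.41 Hz


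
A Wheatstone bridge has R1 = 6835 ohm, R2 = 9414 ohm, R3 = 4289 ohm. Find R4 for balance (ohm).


At balance: R1*R4 = R2*R3, so R4 = R2*R3/R1.
R4 = 9414 * 4289 / 6835
R4 = 40376646 / 6835
R4 = 5907.34 ohm

5907.34 ohm


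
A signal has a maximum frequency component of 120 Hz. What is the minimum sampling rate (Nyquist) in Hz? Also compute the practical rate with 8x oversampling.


By Nyquist theorem, fs_min = 2 * fmax.
fs_min = 2 * 120 = 240 Hz
Practical rate = 8 * fs_min = 8 * 240 = 1920 Hz

fs_min = 240 Hz, fs_practical = 1920 Hz


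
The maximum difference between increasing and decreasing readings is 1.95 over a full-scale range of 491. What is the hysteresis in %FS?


Hysteresis = (max difference / full scale) * 100%.
H = (1.95 / 491) * 100
H = 0.397 %FS

0.397 %FS


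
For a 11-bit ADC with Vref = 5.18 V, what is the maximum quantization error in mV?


The maximum quantization error is +/- LSB/2.
LSB = Vref / 2^n = 5.18 / 2048 = 0.0025293 V
Max error = LSB / 2 = 0.0025293 / 2 = 0.00126465 V
Max error = 1.2646 mV

1.2646 mV


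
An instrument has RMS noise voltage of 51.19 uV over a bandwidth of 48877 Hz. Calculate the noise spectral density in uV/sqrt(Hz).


Noise spectral density = Vrms / sqrt(BW).
NSD = 51.19 / sqrt(48877)
NSD = 51.19 / 221.0814
NSD = 0.2315 uV/sqrt(Hz)

0.2315 uV/sqrt(Hz)


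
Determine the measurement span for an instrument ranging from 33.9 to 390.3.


Span = upper range - lower range.
Span = 390.3 - (33.9)
Span = 356.4

356.4


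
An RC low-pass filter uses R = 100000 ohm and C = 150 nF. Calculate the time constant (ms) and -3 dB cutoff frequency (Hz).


Time constant: tau = R * C.
tau = 100000 * 1.50e-07 = 0.015 s
tau = 15.0 ms
Cutoff frequency: fc = 1 / (2*pi*R*C).
fc = 1 / (2*pi*0.015) = 10.61 Hz

tau = 15.0 ms, fc = 10.61 Hz


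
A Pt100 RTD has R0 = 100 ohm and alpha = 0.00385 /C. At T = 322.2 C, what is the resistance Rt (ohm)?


The RTD equation: Rt = R0 * (1 + alpha * T).
Rt = 100 * (1 + 0.00385 * 322.2)
Rt = 100 * (1 + 1.24047)
Rt = 100 * 2.24047
Rt = 224.047 ohm

224.047 ohm


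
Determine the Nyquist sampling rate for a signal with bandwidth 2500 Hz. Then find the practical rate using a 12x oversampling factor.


By Nyquist theorem, fs_min = 2 * fmax.
fs_min = 2 * 2500 = 5000 Hz
Practical rate = 12 * fs_min = 12 * 5000 = 60000 Hz

fs_min = 5000 Hz, fs_practical = 60000 Hz


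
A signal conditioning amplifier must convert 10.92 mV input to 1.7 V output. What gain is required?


Gain = Vout / Vin (converting to same units).
G = 1.7 V / 10.92 mV
G = 1700.0 mV / 10.92 mV
G = 155.68

155.68


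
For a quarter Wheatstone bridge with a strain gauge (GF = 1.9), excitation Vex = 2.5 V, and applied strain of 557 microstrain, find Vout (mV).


Quarter bridge output: Vout = (GF * epsilon * Vex) / 4.
Vout = (1.9 * 557e-6 * 2.5) / 4
Vout = 0.00264575 / 4 V
Vout = 0.00066144 V = 0.6614 mV

0.6614 mV


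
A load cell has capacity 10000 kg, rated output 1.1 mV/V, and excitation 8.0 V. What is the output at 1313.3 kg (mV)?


Vout = rated_output * Vex * (load / capacity).
Vout = 1.1 * 8.0 * (1313.3 / 10000)
Vout = 1.1 * 8.0 * 0.13133
Vout = 1.156 mV

1.156 mV


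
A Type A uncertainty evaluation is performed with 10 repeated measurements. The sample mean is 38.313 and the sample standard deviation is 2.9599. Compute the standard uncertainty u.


The standard uncertainty for Type A evaluation is u = s / sqrt(n).
u = 2.9599 / sqrt(10)
u = 2.9599 / 3.1623
u = 0.936

0.936


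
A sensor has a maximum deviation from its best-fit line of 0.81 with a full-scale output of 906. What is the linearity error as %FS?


Linearity error = (max deviation / full scale) * 100%.
Linearity = (0.81 / 906) * 100
Linearity = 0.089 %FS

0.089 %FS


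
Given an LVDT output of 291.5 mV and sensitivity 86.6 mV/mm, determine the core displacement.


Displacement = Vout / sensitivity.
d = 291.5 / 86.6
d = 3.366 mm

3.366 mm


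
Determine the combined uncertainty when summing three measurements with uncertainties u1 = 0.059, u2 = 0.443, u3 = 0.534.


For a sum of independent quantities, uc = sqrt(u1^2 + u2^2 + u3^2).
uc = sqrt(0.059^2 + 0.443^2 + 0.534^2)
uc = sqrt(0.003481 + 0.196249 + 0.285156)
uc = 0.6963

0.6963


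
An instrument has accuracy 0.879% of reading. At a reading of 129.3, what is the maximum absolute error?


Absolute error = (accuracy% / 100) * reading.
Error = (0.879 / 100) * 129.3
Error = 0.00879 * 129.3
Error = 1.1365

1.1365


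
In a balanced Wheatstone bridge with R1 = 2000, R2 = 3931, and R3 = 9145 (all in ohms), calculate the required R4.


At balance: R1*R4 = R2*R3, so R4 = R2*R3/R1.
R4 = 3931 * 9145 / 2000
R4 = 35948995 / 2000
R4 = 17974.5 ohm

17974.5 ohm


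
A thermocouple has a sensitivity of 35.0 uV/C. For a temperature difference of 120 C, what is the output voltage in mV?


The thermocouple output V = sensitivity * dT.
V = 35.0 uV/C * 120 C
V = 4200.0 uV
V = 4.2 mV

4.2 mV


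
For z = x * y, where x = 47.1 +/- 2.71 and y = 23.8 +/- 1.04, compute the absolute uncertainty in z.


For a product z = x*y, the relative uncertainty is:
uz/z = sqrt((ux/x)^2 + (uy/y)^2)
Relative uncertainties: ux/x = 2.71/47.1 = 0.057537
uy/y = 1.04/23.8 = 0.043697
z = 47.1 * 23.8 = 1121.0
uz = 1121.0 * sqrt(0.057537^2 + 0.043697^2) = 80.99

80.99


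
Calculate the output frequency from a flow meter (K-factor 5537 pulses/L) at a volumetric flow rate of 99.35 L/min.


Frequency = K * Q / 60 (converting L/min to L/s).
f = 5537 * 99.35 / 60
f = 550100.95 / 60
f = 9168.35 Hz

9168.35 Hz


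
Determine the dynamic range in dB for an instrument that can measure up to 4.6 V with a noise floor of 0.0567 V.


Dynamic range = 20 * log10(Vmax / Vnoise).
DR = 20 * log10(4.6 / 0.0567)
DR = 20 * log10(81.13)
DR = 38.18 dB

38.18 dB


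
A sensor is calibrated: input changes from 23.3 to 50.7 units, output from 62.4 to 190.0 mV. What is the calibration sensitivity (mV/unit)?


Sensitivity = (y2 - y1) / (x2 - x1).
S = (190.0 - 62.4) / (50.7 - 23.3)
S = 127.6 / 27.4
S = 4.6569 mV/unit

4.6569 mV/unit


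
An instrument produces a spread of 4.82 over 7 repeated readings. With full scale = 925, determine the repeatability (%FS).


Repeatability = (spread / full scale) * 100%.
R = (4.82 / 925) * 100
R = 0.521 %FS

0.521 %FS


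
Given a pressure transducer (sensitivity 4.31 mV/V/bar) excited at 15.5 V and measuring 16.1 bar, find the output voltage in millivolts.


Output = sensitivity * Vex * P.
Vout = 4.31 * 15.5 * 16.1
Vout = 66.805 * 16.1
Vout = 1075.56 mV

1075.56 mV


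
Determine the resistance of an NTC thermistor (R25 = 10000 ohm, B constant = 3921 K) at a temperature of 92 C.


NTC thermistor equation: Rt = R25 * exp(B * (1/T - 1/T25)).
T in Kelvin: 365.15 K, T25 = 298.15 K
1/T - 1/T25 = 1/365.15 - 1/298.15 = -0.00061542
B * (1/T - 1/T25) = 3921 * -0.00061542 = -2.413
Rt = 10000 * exp(-2.413) = 895.4 ohm

895.4 ohm


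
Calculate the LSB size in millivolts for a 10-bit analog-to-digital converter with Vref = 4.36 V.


The resolution (LSB) of an ADC is Vref / 2^n.
LSB = 4.36 / 2^10
LSB = 4.36 / 1024
LSB = 0.00425781 V = 4.2578125 mV

4.2578125 mV


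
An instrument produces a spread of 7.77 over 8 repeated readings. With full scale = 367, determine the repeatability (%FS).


Repeatability = (spread / full scale) * 100%.
R = (7.77 / 367) * 100
R = 2.117 %FS

2.117 %FS


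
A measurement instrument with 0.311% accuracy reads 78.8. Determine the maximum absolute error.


Absolute error = (accuracy% / 100) * reading.
Error = (0.311 / 100) * 78.8
Error = 0.00311 * 78.8
Error = 0.2451

0.2451


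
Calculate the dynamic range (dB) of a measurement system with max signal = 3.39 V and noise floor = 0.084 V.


Dynamic range = 20 * log10(Vmax / Vnoise).
DR = 20 * log10(3.39 / 0.084)
DR = 20 * log10(40.36)
DR = 32.12 dB

32.12 dB


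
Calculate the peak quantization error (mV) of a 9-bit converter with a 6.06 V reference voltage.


The maximum quantization error is +/- LSB/2.
LSB = Vref / 2^n = 6.06 / 512 = 0.01183594 V
Max error = LSB / 2 = 0.01183594 / 2 = 0.00591797 V
Max error = 5.918 mV

5.918 mV


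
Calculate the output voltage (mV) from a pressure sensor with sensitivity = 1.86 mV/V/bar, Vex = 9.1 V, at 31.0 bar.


Output = sensitivity * Vex * P.
Vout = 1.86 * 9.1 * 31.0
Vout = 16.926 * 31.0
Vout = 524.71 mV

524.71 mV


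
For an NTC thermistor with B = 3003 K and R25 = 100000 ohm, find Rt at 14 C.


NTC thermistor equation: Rt = R25 * exp(B * (1/T - 1/T25)).
T in Kelvin: 287.15 K, T25 = 298.15 K
1/T - 1/T25 = 1/287.15 - 1/298.15 = 0.00012848
B * (1/T - 1/T25) = 3003 * 0.00012848 = 0.3858
Rt = 100000 * exp(0.3858) = 147084.6 ohm

147084.6 ohm


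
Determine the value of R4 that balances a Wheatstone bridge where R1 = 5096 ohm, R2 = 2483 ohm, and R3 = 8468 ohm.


At balance: R1*R4 = R2*R3, so R4 = R2*R3/R1.
R4 = 2483 * 8468 / 5096
R4 = 21026044 / 5096
R4 = 4125.99 ohm

4125.99 ohm


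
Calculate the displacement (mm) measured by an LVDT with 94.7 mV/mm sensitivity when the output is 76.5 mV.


Displacement = Vout / sensitivity.
d = 76.5 / 94.7
d = 0.808 mm

0.808 mm


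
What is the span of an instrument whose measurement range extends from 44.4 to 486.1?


Span = upper range - lower range.
Span = 486.1 - (44.4)
Span = 441.7

441.7


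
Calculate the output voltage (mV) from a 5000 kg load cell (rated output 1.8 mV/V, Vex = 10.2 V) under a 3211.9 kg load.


Vout = rated_output * Vex * (load / capacity).
Vout = 1.8 * 10.2 * (3211.9 / 5000)
Vout = 1.8 * 10.2 * 0.64238
Vout = 11.794 mV

11.794 mV


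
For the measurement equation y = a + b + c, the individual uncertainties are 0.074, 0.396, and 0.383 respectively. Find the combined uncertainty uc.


For a sum of independent quantities, uc = sqrt(u1^2 + u2^2 + u3^2).
uc = sqrt(0.074^2 + 0.396^2 + 0.383^2)
uc = sqrt(0.005476 + 0.156816 + 0.146689)
uc = 0.5559

0.5559


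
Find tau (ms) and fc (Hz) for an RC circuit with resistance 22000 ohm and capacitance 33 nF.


Time constant: tau = R * C.
tau = 22000 * 3.30e-08 = 0.000726 s
tau = 0.726 ms
Cutoff frequency: fc = 1 / (2*pi*R*C).
fc = 1 / (2*pi*0.000726) = 219.22 Hz

tau = 0.726 ms, fc = 219.22 Hz


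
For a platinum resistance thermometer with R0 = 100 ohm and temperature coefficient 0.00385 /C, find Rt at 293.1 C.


The RTD equation: Rt = R0 * (1 + alpha * T).
Rt = 100 * (1 + 0.00385 * 293.1)
Rt = 100 * (1 + 1.128435)
Rt = 100 * 2.128435
Rt = 212.844 ohm

212.844 ohm


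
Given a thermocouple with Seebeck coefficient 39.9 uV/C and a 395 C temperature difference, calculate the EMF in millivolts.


The thermocouple output V = sensitivity * dT.
V = 39.9 uV/C * 395 C
V = 15760.5 uV
V = 15.761 mV

15.761 mV


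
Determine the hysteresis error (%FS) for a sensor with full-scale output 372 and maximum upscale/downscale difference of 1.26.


Hysteresis = (max difference / full scale) * 100%.
H = (1.26 / 372) * 100
H = 0.339 %FS

0.339 %FS


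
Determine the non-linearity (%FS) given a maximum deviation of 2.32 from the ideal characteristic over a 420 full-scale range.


Linearity error = (max deviation / full scale) * 100%.
Linearity = (2.32 / 420) * 100
Linearity = 0.552 %FS

0.552 %FS


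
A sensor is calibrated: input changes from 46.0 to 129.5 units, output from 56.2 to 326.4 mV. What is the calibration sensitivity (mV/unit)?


Sensitivity = (y2 - y1) / (x2 - x1).
S = (326.4 - 56.2) / (129.5 - 46.0)
S = 270.2 / 83.5
S = 3.2359 mV/unit

3.2359 mV/unit


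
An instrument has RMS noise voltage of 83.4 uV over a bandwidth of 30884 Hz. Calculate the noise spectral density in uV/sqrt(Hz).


Noise spectral density = Vrms / sqrt(BW).
NSD = 83.4 / sqrt(30884)
NSD = 83.4 / 175.7384
NSD = 0.4746 uV/sqrt(Hz)

0.4746 uV/sqrt(Hz)


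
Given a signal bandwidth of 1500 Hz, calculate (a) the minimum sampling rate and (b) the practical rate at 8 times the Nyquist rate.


By Nyquist theorem, fs_min = 2 * fmax.
fs_min = 2 * 1500 = 3000 Hz
Practical rate = 8 * fs_min = 8 * 3000 = 24000 Hz

fs_min = 3000 Hz, fs_practical = 24000 Hz


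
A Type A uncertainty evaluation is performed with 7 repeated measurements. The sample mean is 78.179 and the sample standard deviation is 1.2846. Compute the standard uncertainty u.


The standard uncertainty for Type A evaluation is u = s / sqrt(n).
u = 1.2846 / sqrt(7)
u = 1.2846 / 2.6458
u = 0.4855

0.4855


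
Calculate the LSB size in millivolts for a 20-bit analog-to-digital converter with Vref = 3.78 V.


The resolution (LSB) of an ADC is Vref / 2^n.
LSB = 3.78 / 2^20
LSB = 3.78 / 1048576
LSB = 3.6e-06 V = 0.00360489 mV

0.00360489 mV


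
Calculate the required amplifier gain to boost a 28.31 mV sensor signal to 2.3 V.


Gain = Vout / Vin (converting to same units).
G = 2.3 V / 28.31 mV
G = 2300.0 mV / 28.31 mV
G = 81.24

81.24


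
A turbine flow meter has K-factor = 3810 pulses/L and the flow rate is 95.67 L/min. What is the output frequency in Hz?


Frequency = K * Q / 60 (converting L/min to L/s).
f = 3810 * 95.67 / 60
f = 364502.7 / 60
f = 6075.05 Hz

6075.05 Hz


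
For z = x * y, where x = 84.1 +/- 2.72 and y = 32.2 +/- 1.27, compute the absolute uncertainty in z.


For a product z = x*y, the relative uncertainty is:
uz/z = sqrt((ux/x)^2 + (uy/y)^2)
Relative uncertainties: ux/x = 2.72/84.1 = 0.032342
uy/y = 1.27/32.2 = 0.039441
z = 84.1 * 32.2 = 2708.0
uz = 2708.0 * sqrt(0.032342^2 + 0.039441^2) = 138.126

138.126


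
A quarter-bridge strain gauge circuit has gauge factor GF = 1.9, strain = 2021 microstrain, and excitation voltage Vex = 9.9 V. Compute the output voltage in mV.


Quarter bridge output: Vout = (GF * epsilon * Vex) / 4.
Vout = (1.9 * 2021e-6 * 9.9) / 4
Vout = 0.03801501 / 4 V
Vout = 0.00950375 V = 9.5038 mV

9.5038 mV


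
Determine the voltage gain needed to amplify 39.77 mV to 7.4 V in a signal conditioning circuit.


Gain = Vout / Vin (converting to same units).
G = 7.4 V / 39.77 mV
G = 7400.0 mV / 39.77 mV
G = 186.07

186.07


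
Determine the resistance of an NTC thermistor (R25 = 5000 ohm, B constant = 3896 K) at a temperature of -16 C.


NTC thermistor equation: Rt = R25 * exp(B * (1/T - 1/T25)).
T in Kelvin: 257.15 K, T25 = 298.15 K
1/T - 1/T25 = 1/257.15 - 1/298.15 = 0.00053476
B * (1/T - 1/T25) = 3896 * 0.00053476 = 2.0834
Rt = 5000 * exp(2.0834) = 40160.3 ohm

40160.3 ohm


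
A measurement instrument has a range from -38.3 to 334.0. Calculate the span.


Span = upper range - lower range.
Span = 334.0 - (-38.3)
Span = 372.3

372.3


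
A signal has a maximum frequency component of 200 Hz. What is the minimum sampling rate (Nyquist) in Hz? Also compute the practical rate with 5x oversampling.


By Nyquist theorem, fs_min = 2 * fmax.
fs_min = 2 * 200 = 400 Hz
Practical rate = 5 * fs_min = 5 * 400 = 2000 Hz

fs_min = 400 Hz, fs_practical = 2000 Hz


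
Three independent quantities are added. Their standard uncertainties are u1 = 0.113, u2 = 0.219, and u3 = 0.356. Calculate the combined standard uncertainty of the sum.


For a sum of independent quantities, uc = sqrt(u1^2 + u2^2 + u3^2).
uc = sqrt(0.113^2 + 0.219^2 + 0.356^2)
uc = sqrt(0.012769 + 0.047961 + 0.126736)
uc = 0.433

0.433


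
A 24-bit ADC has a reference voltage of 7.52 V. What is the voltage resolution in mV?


The resolution (LSB) of an ADC is Vref / 2^n.
LSB = 7.52 / 2^24
LSB = 7.52 / 16777216
LSB = 4.5e-07 V = 0.00044823 mV

0.00044823 mV


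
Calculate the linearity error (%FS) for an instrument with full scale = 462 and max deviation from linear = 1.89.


Linearity error = (max deviation / full scale) * 100%.
Linearity = (1.89 / 462) * 100
Linearity = 0.409 %FS

0.409 %FS


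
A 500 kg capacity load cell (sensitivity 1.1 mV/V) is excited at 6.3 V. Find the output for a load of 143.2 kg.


Vout = rated_output * Vex * (load / capacity).
Vout = 1.1 * 6.3 * (143.2 / 500)
Vout = 1.1 * 6.3 * 0.2864
Vout = 1.985 mV

1.985 mV


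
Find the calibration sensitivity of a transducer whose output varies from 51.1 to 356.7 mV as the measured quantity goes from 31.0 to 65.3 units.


Sensitivity = (y2 - y1) / (x2 - x1).
S = (356.7 - 51.1) / (65.3 - 31.0)
S = 305.6 / 34.3
S = 8.9096 mV/unit

8.9096 mV/unit


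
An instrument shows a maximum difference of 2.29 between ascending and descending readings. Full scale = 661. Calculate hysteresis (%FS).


Hysteresis = (max difference / full scale) * 100%.
H = (2.29 / 661) * 100
H = 0.346 %FS

0.346 %FS


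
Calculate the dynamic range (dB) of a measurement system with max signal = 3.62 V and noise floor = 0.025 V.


Dynamic range = 20 * log10(Vmax / Vnoise).
DR = 20 * log10(3.62 / 0.025)
DR = 20 * log10(144.8)
DR = 43.22 dB

43.22 dB


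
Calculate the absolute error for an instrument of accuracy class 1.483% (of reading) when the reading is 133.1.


Absolute error = (accuracy% / 100) * reading.
Error = (1.483 / 100) * 133.1
Error = 0.01483 * 133.1
Error = 1.9739

1.9739


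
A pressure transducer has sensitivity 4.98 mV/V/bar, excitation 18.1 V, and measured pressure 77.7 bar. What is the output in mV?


Output = sensitivity * Vex * P.
Vout = 4.98 * 18.1 * 77.7
Vout = 90.138 * 77.7
Vout = 7003.72 mV

7003.72 mV


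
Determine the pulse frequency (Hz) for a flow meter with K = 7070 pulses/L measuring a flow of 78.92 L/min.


Frequency = K * Q / 60 (converting L/min to L/s).
f = 7070 * 78.92 / 60
f = 557964.4 / 60
f = 9299.41 Hz

9299.41 Hz


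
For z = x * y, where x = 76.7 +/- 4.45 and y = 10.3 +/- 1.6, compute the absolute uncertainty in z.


For a product z = x*y, the relative uncertainty is:
uz/z = sqrt((ux/x)^2 + (uy/y)^2)
Relative uncertainties: ux/x = 4.45/76.7 = 0.058018
uy/y = 1.6/10.3 = 0.15534
z = 76.7 * 10.3 = 790.0
uz = 790.0 * sqrt(0.058018^2 + 0.15534^2) = 131.0

131.0


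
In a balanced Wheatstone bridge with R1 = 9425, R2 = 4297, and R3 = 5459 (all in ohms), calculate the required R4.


At balance: R1*R4 = R2*R3, so R4 = R2*R3/R1.
R4 = 4297 * 5459 / 9425
R4 = 23457323 / 9425
R4 = 2488.84 ohm

2488.84 ohm


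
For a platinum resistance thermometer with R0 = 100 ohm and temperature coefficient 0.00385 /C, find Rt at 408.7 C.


The RTD equation: Rt = R0 * (1 + alpha * T).
Rt = 100 * (1 + 0.00385 * 408.7)
Rt = 100 * (1 + 1.573495)
Rt = 100 * 2.573495
Rt = 257.35 ohm

257.35 ohm


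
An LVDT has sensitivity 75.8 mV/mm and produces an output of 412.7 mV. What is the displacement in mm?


Displacement = Vout / sensitivity.
d = 412.7 / 75.8
d = 5.445 mm

5.445 mm


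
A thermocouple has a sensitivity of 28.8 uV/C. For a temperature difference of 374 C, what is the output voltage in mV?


The thermocouple output V = sensitivity * dT.
V = 28.8 uV/C * 374 C
V = 10771.2 uV
V = 10.771 mV

10.771 mV


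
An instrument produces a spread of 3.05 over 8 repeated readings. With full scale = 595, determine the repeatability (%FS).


Repeatability = (spread / full scale) * 100%.
R = (3.05 / 595) * 100
R = 0.513 %FS

0.513 %FS


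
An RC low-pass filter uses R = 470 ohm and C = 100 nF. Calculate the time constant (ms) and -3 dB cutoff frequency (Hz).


Time constant: tau = R * C.
tau = 470 * 1.00e-07 = 4.7e-05 s
tau = 0.047 ms
Cutoff frequency: fc = 1 / (2*pi*R*C).
fc = 1 / (2*pi*4.7e-05) = 3386.28 Hz

tau = 0.047 ms, fc = 3386.28 Hz


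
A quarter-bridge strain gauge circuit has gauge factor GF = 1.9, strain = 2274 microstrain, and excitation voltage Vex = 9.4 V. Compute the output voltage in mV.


Quarter bridge output: Vout = (GF * epsilon * Vex) / 4.
Vout = (1.9 * 2274e-6 * 9.4) / 4
Vout = 0.04061364 / 4 V
Vout = 0.01015341 V = 10.1534 mV

10.1534 mV


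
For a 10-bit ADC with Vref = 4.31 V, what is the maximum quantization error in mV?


The maximum quantization error is +/- LSB/2.
LSB = Vref / 2^n = 4.31 / 1024 = 0.00420898 V
Max error = LSB / 2 = 0.00420898 / 2 = 0.00210449 V
Max error = 2.1045 mV

2.1045 mV


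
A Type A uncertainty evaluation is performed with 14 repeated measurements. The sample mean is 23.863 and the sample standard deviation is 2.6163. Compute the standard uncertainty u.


The standard uncertainty for Type A evaluation is u = s / sqrt(n).
u = 2.6163 / sqrt(14)
u = 2.6163 / 3.7417
u = 0.6992

0.6992


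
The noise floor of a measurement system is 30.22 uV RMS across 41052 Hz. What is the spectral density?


Noise spectral density = Vrms / sqrt(BW).
NSD = 30.22 / sqrt(41052)
NSD = 30.22 / 202.6129
NSD = 0.1492 uV/sqrt(Hz)

0.1492 uV/sqrt(Hz)


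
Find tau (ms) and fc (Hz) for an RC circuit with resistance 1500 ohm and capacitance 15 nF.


Time constant: tau = R * C.
tau = 1500 * 1.50e-08 = 2.25e-05 s
tau = 0.0225 ms
Cutoff frequency: fc = 1 / (2*pi*R*C).
fc = 1 / (2*pi*2.25e-05) = 7073.55 Hz

tau = 0.0225 ms, fc = 7073.55 Hz


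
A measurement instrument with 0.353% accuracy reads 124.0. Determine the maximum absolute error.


Absolute error = (accuracy% / 100) * reading.
Error = (0.353 / 100) * 124.0
Error = 0.00353 * 124.0
Error = 0.4377

0.4377


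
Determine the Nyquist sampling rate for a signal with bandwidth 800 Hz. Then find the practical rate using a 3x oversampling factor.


By Nyquist theorem, fs_min = 2 * fmax.
fs_min = 2 * 800 = 1600 Hz
Practical rate = 3 * fs_min = 3 * 1600 = 4800 Hz

fs_min = 1600 Hz, fs_practical = 4800 Hz


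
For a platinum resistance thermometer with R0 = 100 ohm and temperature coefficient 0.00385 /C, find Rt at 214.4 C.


The RTD equation: Rt = R0 * (1 + alpha * T).
Rt = 100 * (1 + 0.00385 * 214.4)
Rt = 100 * (1 + 0.82544)
Rt = 100 * 1.82544
Rt = 182.544 ohm

182.544 ohm


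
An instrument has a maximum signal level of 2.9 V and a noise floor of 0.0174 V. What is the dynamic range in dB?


Dynamic range = 20 * log10(Vmax / Vnoise).
DR = 20 * log10(2.9 / 0.0174)
DR = 20 * log10(166.67)
DR = 44.44 dB

44.44 dB


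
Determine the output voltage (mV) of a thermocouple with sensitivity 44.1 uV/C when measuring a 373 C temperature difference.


The thermocouple output V = sensitivity * dT.
V = 44.1 uV/C * 373 C
V = 16449.3 uV
V = 16.449 mV

16.449 mV


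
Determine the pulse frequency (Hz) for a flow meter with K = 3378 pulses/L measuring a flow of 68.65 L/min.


Frequency = K * Q / 60 (converting L/min to L/s).
f = 3378 * 68.65 / 60
f = 231899.7 / 60
f = 3865.0 Hz

3865.0 Hz


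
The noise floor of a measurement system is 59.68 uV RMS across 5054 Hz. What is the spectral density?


Noise spectral density = Vrms / sqrt(BW).
NSD = 59.68 / sqrt(5054)
NSD = 59.68 / 71.0915
NSD = 0.8395 uV/sqrt(Hz)

0.8395 uV/sqrt(Hz)


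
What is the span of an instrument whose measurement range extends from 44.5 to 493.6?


Span = upper range - lower range.
Span = 493.6 - (44.5)
Span = 449.1

449.1


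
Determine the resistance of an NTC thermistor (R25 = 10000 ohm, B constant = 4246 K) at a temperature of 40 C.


NTC thermistor equation: Rt = R25 * exp(B * (1/T - 1/T25)).
T in Kelvin: 313.15 K, T25 = 298.15 K
1/T - 1/T25 = 1/313.15 - 1/298.15 = -0.00016066
B * (1/T - 1/T25) = 4246 * -0.00016066 = -0.6822
Rt = 10000 * exp(-0.6822) = 5055.3 ohm

5055.3 ohm


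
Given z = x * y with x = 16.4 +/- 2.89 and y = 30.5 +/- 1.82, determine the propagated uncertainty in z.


For a product z = x*y, the relative uncertainty is:
uz/z = sqrt((ux/x)^2 + (uy/y)^2)
Relative uncertainties: ux/x = 2.89/16.4 = 0.17622
uy/y = 1.82/30.5 = 0.059672
z = 16.4 * 30.5 = 500.2
uz = 500.2 * sqrt(0.17622^2 + 0.059672^2) = 93.062

93.062


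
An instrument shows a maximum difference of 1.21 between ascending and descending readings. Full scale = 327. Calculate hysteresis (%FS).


Hysteresis = (max difference / full scale) * 100%.
H = (1.21 / 327) * 100
H = 0.37 %FS

0.37 %FS


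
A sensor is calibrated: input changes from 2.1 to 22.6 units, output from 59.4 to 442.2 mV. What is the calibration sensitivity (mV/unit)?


Sensitivity = (y2 - y1) / (x2 - x1).
S = (442.2 - 59.4) / (22.6 - 2.1)
S = 382.8 / 20.5
S = 18.6732 mV/unit

18.6732 mV/unit


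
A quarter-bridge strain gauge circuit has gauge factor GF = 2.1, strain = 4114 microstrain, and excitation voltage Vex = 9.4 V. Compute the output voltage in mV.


Quarter bridge output: Vout = (GF * epsilon * Vex) / 4.
Vout = (2.1 * 4114e-6 * 9.4) / 4
Vout = 0.08121036 / 4 V
Vout = 0.02030259 V = 20.3026 mV

20.3026 mV


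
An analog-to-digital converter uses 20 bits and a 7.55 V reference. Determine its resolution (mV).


The resolution (LSB) of an ADC is Vref / 2^n.
LSB = 7.55 / 2^20
LSB = 7.55 / 1048576
LSB = 7.2e-06 V = 0.00720024 mV

0.00720024 mV


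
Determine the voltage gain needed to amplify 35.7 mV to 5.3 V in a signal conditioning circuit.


Gain = Vout / Vin (converting to same units).
G = 5.3 V / 35.7 mV
G = 5300.0 mV / 35.7 mV
G = 148.46

148.46


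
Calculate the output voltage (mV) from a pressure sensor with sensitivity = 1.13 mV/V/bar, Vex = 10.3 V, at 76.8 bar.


Output = sensitivity * Vex * P.
Vout = 1.13 * 10.3 * 76.8
Vout = 11.639 * 76.8
Vout = 893.88 mV

893.88 mV


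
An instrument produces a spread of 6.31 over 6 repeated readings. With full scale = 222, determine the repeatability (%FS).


Repeatability = (spread / full scale) * 100%.
R = (6.31 / 222) * 100
R = 2.842 %FS

2.842 %FS


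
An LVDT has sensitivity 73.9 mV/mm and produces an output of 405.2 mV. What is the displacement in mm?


Displacement = Vout / sensitivity.
d = 405.2 / 73.9
d = 5.483 mm

5.483 mm


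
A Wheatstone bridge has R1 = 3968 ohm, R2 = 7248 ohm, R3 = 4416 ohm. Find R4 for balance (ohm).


At balance: R1*R4 = R2*R3, so R4 = R2*R3/R1.
R4 = 7248 * 4416 / 3968
R4 = 32007168 / 3968
R4 = 8066.32 ohm

8066.32 ohm


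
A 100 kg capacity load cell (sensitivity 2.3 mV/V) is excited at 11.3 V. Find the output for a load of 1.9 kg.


Vout = rated_output * Vex * (load / capacity).
Vout = 2.3 * 11.3 * (1.9 / 100)
Vout = 2.3 * 11.3 * 0.019
Vout = 0.494 mV

0.494 mV


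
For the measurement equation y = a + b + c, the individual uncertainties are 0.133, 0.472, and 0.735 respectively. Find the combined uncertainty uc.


For a sum of independent quantities, uc = sqrt(u1^2 + u2^2 + u3^2).
uc = sqrt(0.133^2 + 0.472^2 + 0.735^2)
uc = sqrt(0.017689 + 0.222784 + 0.540225)
uc = 0.8836

0.8836


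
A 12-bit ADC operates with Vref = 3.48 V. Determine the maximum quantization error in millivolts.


The maximum quantization error is +/- LSB/2.
LSB = Vref / 2^n = 3.48 / 4096 = 0.00084961 V
Max error = LSB / 2 = 0.00084961 / 2 = 0.0004248 V
Max error = 0.4248 mV

0.4248 mV


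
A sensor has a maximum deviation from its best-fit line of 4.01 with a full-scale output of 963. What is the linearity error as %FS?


Linearity error = (max deviation / full scale) * 100%.
Linearity = (4.01 / 963) * 100
Linearity = 0.416 %FS

0.416 %FS


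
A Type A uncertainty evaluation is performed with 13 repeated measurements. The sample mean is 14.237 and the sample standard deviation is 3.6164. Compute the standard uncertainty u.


The standard uncertainty for Type A evaluation is u = s / sqrt(n).
u = 3.6164 / sqrt(13)
u = 3.6164 / 3.6056
u = 1.003

1.003


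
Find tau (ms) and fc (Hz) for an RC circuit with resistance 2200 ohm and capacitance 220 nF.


Time constant: tau = R * C.
tau = 2200 * 2.20e-07 = 0.000484 s
tau = 0.484 ms
Cutoff frequency: fc = 1 / (2*pi*R*C).
fc = 1 / (2*pi*0.000484) = 328.83 Hz

tau = 0.484 ms, fc = 328.83 Hz


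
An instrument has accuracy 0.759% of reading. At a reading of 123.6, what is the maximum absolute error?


Absolute error = (accuracy% / 100) * reading.
Error = (0.759 / 100) * 123.6
Error = 0.00759 * 123.6
Error = 0.9381

0.9381


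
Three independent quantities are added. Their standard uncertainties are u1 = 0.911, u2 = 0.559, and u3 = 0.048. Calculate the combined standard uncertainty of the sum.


For a sum of independent quantities, uc = sqrt(u1^2 + u2^2 + u3^2).
uc = sqrt(0.911^2 + 0.559^2 + 0.048^2)
uc = sqrt(0.829921 + 0.312481 + 0.002304)
uc = 1.0699

1.0699


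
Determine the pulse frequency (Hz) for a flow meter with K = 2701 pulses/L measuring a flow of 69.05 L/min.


Frequency = K * Q / 60 (converting L/min to L/s).
f = 2701 * 69.05 / 60
f = 186504.05 / 60
f = 3108.4 Hz

3108.4 Hz


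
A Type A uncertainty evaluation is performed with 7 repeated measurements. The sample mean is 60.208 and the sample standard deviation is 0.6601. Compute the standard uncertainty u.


The standard uncertainty for Type A evaluation is u = s / sqrt(n).
u = 0.6601 / sqrt(7)
u = 0.6601 / 2.6458
u = 0.2495

0.2495


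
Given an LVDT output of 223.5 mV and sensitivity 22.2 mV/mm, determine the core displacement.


Displacement = Vout / sensitivity.
d = 223.5 / 22.2
d = 10.068 mm

10.068 mm


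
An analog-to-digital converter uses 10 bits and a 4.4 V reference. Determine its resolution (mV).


The resolution (LSB) of an ADC is Vref / 2^n.
LSB = 4.4 / 2^10
LSB = 4.4 / 1024
LSB = 0.00429688 V = 4.296875 mV

4.296875 mV


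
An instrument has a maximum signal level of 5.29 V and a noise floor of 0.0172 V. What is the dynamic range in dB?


Dynamic range = 20 * log10(Vmax / Vnoise).
DR = 20 * log10(5.29 / 0.0172)
DR = 20 * log10(307.56)
DR = 49.76 dB

49.76 dB


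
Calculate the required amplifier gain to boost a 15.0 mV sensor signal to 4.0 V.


Gain = Vout / Vin (converting to same units).
G = 4.0 V / 15.0 mV
G = 4000.0 mV / 15.0 mV
G = 266.67

266.67


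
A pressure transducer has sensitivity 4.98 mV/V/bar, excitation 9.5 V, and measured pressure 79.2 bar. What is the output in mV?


Output = sensitivity * Vex * P.
Vout = 4.98 * 9.5 * 79.2
Vout = 47.31 * 79.2
Vout = 3746.95 mV

3746.95 mV


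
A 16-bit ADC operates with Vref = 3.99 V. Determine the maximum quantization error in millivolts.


The maximum quantization error is +/- LSB/2.
LSB = Vref / 2^n = 3.99 / 65536 = 6.088e-05 V
Max error = LSB / 2 = 6.088e-05 / 2 = 3.044e-05 V
Max error = 0.0304 mV

0.0304 mV


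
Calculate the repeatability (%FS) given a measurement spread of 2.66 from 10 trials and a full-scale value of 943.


Repeatability = (spread / full scale) * 100%.
R = (2.66 / 943) * 100
R = 0.282 %FS

0.282 %FS


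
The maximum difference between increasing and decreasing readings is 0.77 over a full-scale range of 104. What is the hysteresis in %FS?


Hysteresis = (max difference / full scale) * 100%.
H = (0.77 / 104) * 100
H = 0.74 %FS

0.74 %FS


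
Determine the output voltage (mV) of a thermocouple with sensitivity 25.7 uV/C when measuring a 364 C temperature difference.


The thermocouple output V = sensitivity * dT.
V = 25.7 uV/C * 364 C
V = 9354.8 uV
V = 9.355 mV

9.355 mV


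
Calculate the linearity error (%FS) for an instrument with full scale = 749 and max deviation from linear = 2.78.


Linearity error = (max deviation / full scale) * 100%.
Linearity = (2.78 / 749) * 100
Linearity = 0.371 %FS

0.371 %FS


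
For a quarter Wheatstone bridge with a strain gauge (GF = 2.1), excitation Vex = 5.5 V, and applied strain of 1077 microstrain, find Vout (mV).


Quarter bridge output: Vout = (GF * epsilon * Vex) / 4.
Vout = (2.1 * 1077e-6 * 5.5) / 4
Vout = 0.01243935 / 4 V
Vout = 0.00310984 V = 3.1098 mV

3.1098 mV


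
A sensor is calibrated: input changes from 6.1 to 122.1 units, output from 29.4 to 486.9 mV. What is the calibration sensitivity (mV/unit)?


Sensitivity = (y2 - y1) / (x2 - x1).
S = (486.9 - 29.4) / (122.1 - 6.1)
S = 457.5 / 116.0
S = 3.944 mV/unit

3.944 mV/unit


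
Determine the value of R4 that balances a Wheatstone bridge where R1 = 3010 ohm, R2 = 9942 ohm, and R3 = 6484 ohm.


At balance: R1*R4 = R2*R3, so R4 = R2*R3/R1.
R4 = 9942 * 6484 / 3010
R4 = 64463928 / 3010
R4 = 21416.59 ohm

21416.59 ohm


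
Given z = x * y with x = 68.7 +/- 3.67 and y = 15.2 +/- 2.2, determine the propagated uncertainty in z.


For a product z = x*y, the relative uncertainty is:
uz/z = sqrt((ux/x)^2 + (uy/y)^2)
Relative uncertainties: ux/x = 3.67/68.7 = 0.053421
uy/y = 2.2/15.2 = 0.144737
z = 68.7 * 15.2 = 1044.2
uz = 1044.2 * sqrt(0.053421^2 + 0.144737^2) = 161.106

161.106


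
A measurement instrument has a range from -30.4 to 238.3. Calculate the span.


Span = upper range - lower range.
Span = 238.3 - (-30.4)
Span = 268.7

268.7


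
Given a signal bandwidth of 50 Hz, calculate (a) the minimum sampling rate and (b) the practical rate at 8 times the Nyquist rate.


By Nyquist theorem, fs_min = 2 * fmax.
fs_min = 2 * 50 = 100 Hz
Practical rate = 8 * fs_min = 8 * 100 = 800 Hz

fs_min = 100 Hz, fs_practical = 800 Hz


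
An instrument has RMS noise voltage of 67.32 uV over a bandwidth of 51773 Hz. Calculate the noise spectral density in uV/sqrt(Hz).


Noise spectral density = Vrms / sqrt(BW).
NSD = 67.32 / sqrt(51773)
NSD = 67.32 / 227.5368
NSD = 0.2959 uV/sqrt(Hz)

0.2959 uV/sqrt(Hz)


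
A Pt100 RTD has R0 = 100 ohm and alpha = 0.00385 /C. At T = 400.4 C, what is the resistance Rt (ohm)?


The RTD equation: Rt = R0 * (1 + alpha * T).
Rt = 100 * (1 + 0.00385 * 400.4)
Rt = 100 * (1 + 1.54154)
Rt = 100 * 2.54154
Rt = 254.154 ohm

254.154 ohm


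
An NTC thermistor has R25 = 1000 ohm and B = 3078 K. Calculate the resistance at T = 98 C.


NTC thermistor equation: Rt = R25 * exp(B * (1/T - 1/T25)).
T in Kelvin: 371.15 K, T25 = 298.15 K
1/T - 1/T25 = 1/371.15 - 1/298.15 = -0.00065969
B * (1/T - 1/T25) = 3078 * -0.00065969 = -2.0305
Rt = 1000 * exp(-2.0305) = 131.3 ohm

131.3 ohm


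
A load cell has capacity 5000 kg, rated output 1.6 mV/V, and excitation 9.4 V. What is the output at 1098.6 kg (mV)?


Vout = rated_output * Vex * (load / capacity).
Vout = 1.6 * 9.4 * (1098.6 / 5000)
Vout = 1.6 * 9.4 * 0.21972
Vout = 3.305 mV

3.305 mV


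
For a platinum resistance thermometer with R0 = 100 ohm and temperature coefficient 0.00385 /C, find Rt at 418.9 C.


The RTD equation: Rt = R0 * (1 + alpha * T).
Rt = 100 * (1 + 0.00385 * 418.9)
Rt = 100 * (1 + 1.612765)
Rt = 100 * 2.612765
Rt = 261.276 ohm

261.276 ohm


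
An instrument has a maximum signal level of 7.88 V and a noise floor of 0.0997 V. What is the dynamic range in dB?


Dynamic range = 20 * log10(Vmax / Vnoise).
DR = 20 * log10(7.88 / 0.0997)
DR = 20 * log10(79.04)
DR = 37.96 dB

37.96 dB


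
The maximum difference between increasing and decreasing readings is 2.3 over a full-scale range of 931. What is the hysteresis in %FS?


Hysteresis = (max difference / full scale) * 100%.
H = (2.3 / 931) * 100
H = 0.247 %FS

0.247 %FS
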